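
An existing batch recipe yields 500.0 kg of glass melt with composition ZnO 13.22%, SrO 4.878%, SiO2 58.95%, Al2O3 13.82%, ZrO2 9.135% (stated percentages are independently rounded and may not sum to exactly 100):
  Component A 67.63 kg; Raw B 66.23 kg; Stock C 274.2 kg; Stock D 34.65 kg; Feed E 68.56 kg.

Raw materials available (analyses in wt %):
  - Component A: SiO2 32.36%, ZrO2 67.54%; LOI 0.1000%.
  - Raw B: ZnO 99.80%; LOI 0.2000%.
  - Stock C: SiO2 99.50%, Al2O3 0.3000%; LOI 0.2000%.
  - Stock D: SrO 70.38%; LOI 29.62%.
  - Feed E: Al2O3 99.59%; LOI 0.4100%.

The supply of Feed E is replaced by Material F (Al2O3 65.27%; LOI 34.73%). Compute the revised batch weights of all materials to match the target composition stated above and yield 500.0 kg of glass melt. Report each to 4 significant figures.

The working math keeps full precision in all steps. In-progress results appear rounded off to 4 significant figures in the working — a single rounding completes each reported number — all derived quantities are rebuilt in full float precision (glass mass, LOI, the yield, the five compositions, totals) starting from the weights on 500.0 kg of glass as quoted within the question or the answer.
Oxide-by-oxide targets in 500.0 kg glass melt:
  ZnO: 13.22% × 500.0 = 66.10 kg
  SrO: 4.878% × 500.0 = 24.39 kg
  SiO2: 58.95% × 500.0 = 294.8 kg
  Al2O3: 13.82% × 500.0 = 69.10 kg
  ZrO2: 9.135% × 500.0 = 45.68 kg
Sums-versus-targets review per the reported batch figures, per the basis as stated (every target is met by its sum net of answer rounding effects):
  ZnO: 66.23·0.9980 = 66.10 kg (target 66.10 kg)
  SrO: 34.65·0.7038 = 24.39 kg (target 24.39 kg)
  SiO2: 67.63·0.3236 + 274.2·0.9950 = 294.7 kg (target 294.8 kg)
  Al2O3: 274.2·0.003000 + 104.6·0.6527 = 69.10 kg (target 69.10 kg)
  ZrO2: 67.63·0.6754 = 45.68 kg (target 45.68 kg)
The glass-mass cross-check: net batch after ignition = 500.0 kg (summing oxide targets gives 500.0 kg; with the basis standing at 500.0 kg — deltas are rounding alone).
Batch grand total — Σ batch = 547.3 kg; the LOI term Σ batch·LOI equals 47.34 kg; glass ÷ batch gives a yield of 91.35%.

Revised batch per 500.0 kg glass melt:
  Component A: 67.63 kg
  Raw B: 66.23 kg
  Stock C: 274.2 kg
  Stock D: 34.65 kg
  Material F: 104.6 kg
Total batch = 547.3 kg; LOI loss = 47.34 kg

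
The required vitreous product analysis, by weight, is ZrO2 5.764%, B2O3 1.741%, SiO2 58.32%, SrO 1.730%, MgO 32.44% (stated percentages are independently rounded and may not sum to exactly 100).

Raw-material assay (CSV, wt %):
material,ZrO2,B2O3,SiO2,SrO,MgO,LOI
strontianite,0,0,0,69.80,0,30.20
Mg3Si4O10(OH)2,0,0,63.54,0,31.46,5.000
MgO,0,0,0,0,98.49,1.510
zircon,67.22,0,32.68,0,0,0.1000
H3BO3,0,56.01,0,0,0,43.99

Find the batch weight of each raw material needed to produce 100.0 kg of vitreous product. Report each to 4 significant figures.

The whole derivation keeps exact precision through every step. In-progress results are displayed rounded to four significant figures alongside each step. Each reported figure receives exactly one rounding. All derived quantities, including totals, ignition loss, yield, glass mass, five oxide percentages, are recomputed from the batch weights per 100.0 kg of glass at full float precision as written in the problem or the answer.
Target masses of each oxide per 100.0 kg vitreous product:
  ZrO2: 5.764% × 100.0 = 5.764 kg
  B2O3: 1.741% × 100.0 = 1.741 kg
  SiO2: 58.32% × 100.0 = 58.32 kg
  SrO: 1.730% × 100.0 = 1.730 kg
  MgO: 32.44% × 100.0 = 32.44 kg
A balance pass over the oxides, with the batch weights as given, against the basis in use (oxide sums agree with the targets inside rounding margins):
  ZrO2: 8.575·0.6722 = 5.764 kg (target 5.764 kg)
  B2O3: 3.108·0.5601 = 1.741 kg (target 1.741 kg)
  SiO2: 87.37·0.6354 + 8.575·0.3268 = 58.32 kg (target 58.32 kg)
  SrO: 2.479·0.6980 = 1.730 kg (target 1.730 kg)
  MgO: 87.37·0.3146 + 5.028·0.9849 = 32.44 kg (target 32.44 kg)
Glass-mass sanity pass: whole batch net of LOI = 99.99 kg (targets for the oxides total 100.0 kg; versus the stated basis of 100.0 kg — a pure rounding effect).
Total batch = Σ batch = 106.6 kg; LOI removed, Σ of batch·LOI: 6.569 kg; as yield: glass ÷ batch → 93.84%.

Batch per 100.0 kg vitreous product:
  strontianite: 2.479 kg
  Mg3Si4O10(OH)2: 87.37 kg
  MgO: 5.028 kg
  zircon: 8.575 kg
  H3BO3: 3.108 kg
Total batch = 106.6 kg; LOI loss = 6.569 kg; yield = 93.84%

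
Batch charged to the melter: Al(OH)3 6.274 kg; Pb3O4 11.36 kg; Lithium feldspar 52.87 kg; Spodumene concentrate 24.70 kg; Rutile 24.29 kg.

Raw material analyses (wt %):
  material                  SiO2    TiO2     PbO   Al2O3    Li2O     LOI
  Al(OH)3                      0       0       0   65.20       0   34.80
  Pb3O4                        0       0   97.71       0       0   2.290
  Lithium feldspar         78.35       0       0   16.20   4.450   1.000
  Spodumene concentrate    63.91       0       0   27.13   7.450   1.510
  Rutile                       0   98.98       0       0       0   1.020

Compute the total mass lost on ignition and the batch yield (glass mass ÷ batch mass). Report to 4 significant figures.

LOI loss = 3.593 kg; glass = 115.9 kg; yield = 96.99%

All arithmetic carries full float precision end to end. In-progress results are shown, rounded to 4 significant digits, within the worked lines — each reported result is rounded only once; derived quantities, including glass mass, the totals, five oxide percentages, ignition loss, yield, are computed starting from the weights on 115.9 kg of glass at exact precision, as they appear in either problem or answer.
Per-material ignition loss:
  Al(OH)3: 6.274 × 0.3480 = 2.183 kg
  Pb3O4: 11.36 × 0.02290 = 0.2601 kg
  Lithium feldspar: 52.87 × 0.01000 = 0.5287 kg
  Spodumene concentrate: 24.70 × 0.01510 = 0.3730 kg
  Rutile: 24.29 × 0.01020 = 0.2478 kg
Total LOI = 3.593 kg
Glass = batch − LOI = 119.5 − 3.593 = 115.9 kg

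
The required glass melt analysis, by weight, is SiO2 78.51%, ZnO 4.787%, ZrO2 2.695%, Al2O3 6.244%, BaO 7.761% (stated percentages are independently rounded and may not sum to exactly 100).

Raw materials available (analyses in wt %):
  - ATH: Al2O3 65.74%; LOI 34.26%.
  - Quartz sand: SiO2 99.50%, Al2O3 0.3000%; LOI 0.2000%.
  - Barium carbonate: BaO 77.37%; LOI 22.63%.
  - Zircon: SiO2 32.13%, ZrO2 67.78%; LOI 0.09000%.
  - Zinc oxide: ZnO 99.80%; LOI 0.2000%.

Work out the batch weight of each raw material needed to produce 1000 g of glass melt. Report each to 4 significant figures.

Batch per 1000 g glass melt:
  ATH: 91.44 g
  Quartz sand: 776.2 g
  Barium carbonate: 100.3 g
  Zircon: 39.76 g
  Zinc oxide: 47.97 g
Total batch = 1056 g; LOI loss = 55.71 g; yield = 94.72%

In-progress results appear rounded to 4 significant digits alongside each step; every computation maintains full precision at every stage — each reported value is rounded a single time. All derived quantities (yield, the five compositions, ignition loss, glass mass, totals) are re-derived at full precision from the batch weights for 1000 g of glass, exactly as printed in problem or answer.
Target oxide masses per 1000 g glass melt:
  SiO2: 78.51% × 1000 = 785.1 g
  ZnO: 4.787% × 1000 = 47.87 g
  ZrO2: 2.695% × 1000 = 26.95 g
  Al2O3: 6.244% × 1000 = 62.44 g
  BaO: 7.761% × 1000 = 77.61 g
Per-oxide balance check given the weights on record, against the basis in use (delivered sums recover each target exact up to rounding of places):
  SiO2: 776.2·0.9950 + 39.76·0.3213 = 785.1 g (target 785.1 g)
  ZnO: 47.97·0.9980 = 47.87 g (target 47.87 g)
  ZrO2: 39.76·0.6778 = 26.95 g (target 26.95 g)
  Al2O3: 91.44·0.6574 + 776.2·0.003000 = 62.44 g (target 62.44 g)
  BaO: 100.3·0.7737 = 77.60 g (target 77.61 g)
Glass-mass closure: Σ batch − LOI loss = 1000 g (the targets, summed, come to 1000 g; against the stated basis, 1000 g — gaps are rounding artifacts).
Whole-batch sum: Σ batch = 1056 g; loss to ignition Σ batch·LOI = 55.71 g; the yield ratio, glass ÷ batch: 94.72%.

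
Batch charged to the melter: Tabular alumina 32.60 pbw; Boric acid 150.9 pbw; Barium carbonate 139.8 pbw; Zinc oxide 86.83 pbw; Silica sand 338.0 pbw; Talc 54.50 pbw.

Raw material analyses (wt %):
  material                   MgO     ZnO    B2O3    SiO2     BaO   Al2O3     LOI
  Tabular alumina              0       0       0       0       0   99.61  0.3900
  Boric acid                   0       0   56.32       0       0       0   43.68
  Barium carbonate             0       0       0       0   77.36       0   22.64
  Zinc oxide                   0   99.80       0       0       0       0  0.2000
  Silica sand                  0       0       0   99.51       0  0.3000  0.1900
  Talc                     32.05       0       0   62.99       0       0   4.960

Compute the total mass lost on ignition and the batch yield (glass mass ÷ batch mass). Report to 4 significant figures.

Rounding to 4 significant digits applies to every working value as printed. All arithmetic keeps exact precision in all steps; exactly one rounding goes into every reported result; the derived quantities are computed at full float precision (LOI, totals, net glass mass, six oxide percentages, the yield) from the batch weights for 701.4 pbw of glass, exactly as printed in the problem or answer text.
Per-material ignition loss:
  Tabular alumina: 32.60 × 0.003900 = 0.1271 pbw
  Boric acid: 150.9 × 0.4368 = 65.91 pbw
  Barium carbonate: 139.8 × 0.2264 = 31.65 pbw
  Zinc oxide: 86.83 × 0.002000 = 0.1737 pbw
  Silica sand: 338.0 × 0.001900 = 0.6422 pbw
  Talc: 54.50 × 0.04960 = 2.703 pbw
Total LOI = 101.2 pbw
Glass = batch − LOI = 802.6 − 101.2 = 701.4 pbw

LOI loss = 101.2 pbw; glass = 701.4 pbw; yield = 87.39%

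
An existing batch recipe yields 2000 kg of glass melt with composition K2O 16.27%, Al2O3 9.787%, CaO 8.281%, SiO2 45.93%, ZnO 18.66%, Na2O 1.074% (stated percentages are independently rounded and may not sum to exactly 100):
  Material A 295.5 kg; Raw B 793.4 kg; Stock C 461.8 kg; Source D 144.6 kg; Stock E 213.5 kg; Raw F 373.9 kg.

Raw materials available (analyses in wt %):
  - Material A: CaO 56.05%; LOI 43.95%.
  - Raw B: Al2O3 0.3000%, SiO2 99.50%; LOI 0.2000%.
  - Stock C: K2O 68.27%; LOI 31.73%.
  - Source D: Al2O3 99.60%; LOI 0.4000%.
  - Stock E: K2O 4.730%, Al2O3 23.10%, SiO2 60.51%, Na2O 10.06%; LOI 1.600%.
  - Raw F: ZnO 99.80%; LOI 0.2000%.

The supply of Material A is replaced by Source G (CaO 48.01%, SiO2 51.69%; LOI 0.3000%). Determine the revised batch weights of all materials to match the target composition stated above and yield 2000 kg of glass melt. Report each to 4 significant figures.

Revised batch per 2000 kg glass melt:
  Source G: 345.0 kg
  Raw B: 614.2 kg
  Stock C: 461.8 kg
  Source D: 145.2 kg
  Stock E: 213.5 kg
  Raw F: 373.9 kg
Total batch = 2154 kg; LOI loss = 153.5 kg

The intermediate values are displayed with 4-significant-digit rounding on the page; each numeric step holds full precision throughout; each reported value includes exactly one rounding — all derived quantities are re-derived at full precision (yield, the six compositions, net glass mass, totals, LOI) starting from the weights for 2000 kg of glass, as they appear in the problem or answer text.
Target masses of each oxide per 2000 kg glass melt:
  K2O: 16.27% × 2000 = 325.4 kg
  Al2O3: 9.787% × 2000 = 195.7 kg
  CaO: 8.281% × 2000 = 165.6 kg
  SiO2: 45.93% × 2000 = 918.6 kg
  ZnO: 18.66% × 2000 = 373.2 kg
  Na2O: 1.074% × 2000 = 21.48 kg
Verifying the oxide balance on the weights just shown, per the basis as stated (target by target, the sums agree exact up to rounding of places):
  K2O: 461.8·0.6827 + 213.5·0.04730 = 325.4 kg (target 325.4 kg)
  Al2O3: 614.2·0.003000 + 145.2·0.9960 + 213.5·0.2310 = 195.8 kg (target 195.7 kg)
  CaO: 345.0·0.4801 = 165.6 kg (target 165.6 kg)
  SiO2: 345.0·0.5169 + 614.2·0.9950 + 213.5·0.6051 = 918.6 kg (target 918.6 kg)
  ZnO: 373.9·0.9980 = 373.2 kg (target 373.2 kg)
  Na2O: 213.5·0.1006 = 21.48 kg (target 21.48 kg)
Consistency of the glass mass: total charge less LOI = 2000 kg (oxide target masses add up to 2000 kg; stated basis 2000 kg — deltas are rounding alone).
Batch grand total — Σ batch = 2154 kg; ignition loss, Σ(batch × LOI) = 153.5 kg; yield = glass ÷ total batch = 92.87%.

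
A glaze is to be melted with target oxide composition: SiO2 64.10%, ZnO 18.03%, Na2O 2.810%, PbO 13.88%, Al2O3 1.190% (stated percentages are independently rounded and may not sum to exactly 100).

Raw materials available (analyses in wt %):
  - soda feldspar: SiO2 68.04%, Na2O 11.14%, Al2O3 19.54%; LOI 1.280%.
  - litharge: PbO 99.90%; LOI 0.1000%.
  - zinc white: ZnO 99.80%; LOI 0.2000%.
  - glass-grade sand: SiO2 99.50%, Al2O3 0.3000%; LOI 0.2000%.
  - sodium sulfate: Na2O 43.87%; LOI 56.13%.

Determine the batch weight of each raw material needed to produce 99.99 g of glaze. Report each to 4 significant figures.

Mid-chain values appear, with 4-significant-figure rounding, when written out — all arithmetic maintains exact precision all the way through; a single rounding yields each reported number. Derived quantities, which include yield, net glass mass, ignition loss, the totals, five oxide percentages, are carried in exact precision, exactly as printed in the question or the answer, from the weighed amounts per 99.99 g of glass.
Target masses of each oxide per 99.99 g glaze:
  SiO2: 64.10% × 99.99 = 64.09 g
  ZnO: 18.03% × 99.99 = 18.03 g
  Na2O: 2.810% × 99.99 = 2.810 g
  PbO: 13.88% × 99.99 = 13.88 g
  Al2O3: 1.190% × 99.99 = 1.190 g
Oxide-by-oxide audit per the reported batch figures, for the quoted basis mass (target by target, the sums agree inside rounding margins):
  SiO2: 5.155·0.6804 + 60.89·0.9950 = 64.09 g (target 64.09 g)
  ZnO: 18.06·0.9980 = 18.02 g (target 18.03 g)
  Na2O: 5.155·0.1114 + 5.096·0.4387 = 2.810 g (target 2.810 g)
  PbO: 13.89·0.9990 = 13.88 g (target 13.88 g)
  Al2O3: 5.155·0.1954 + 60.89·0.003000 = 1.190 g (target 1.190 g)
Consistency of the glass mass: total charge less LOI = 99.99 g (the targets, summed, come to 100.0 g; versus the stated basis of 99.99 g — rounding explains the deltas).
Batch grand total — Σ batch = 103.1 g; LOI loss = Σ batch·LOI = 3.098 g; as yield: glass ÷ batch → 96.99%.

Batch per 99.99 g glaze:
  soda feldspar: 5.155 g
  litharge: 13.89 g
  zinc white: 18.06 g
  glass-grade sand: 60.89 g
  sodium sulfate: 5.096 g
Total batch = 103.1 g; LOI loss = 3.098 g; yield = 96.99%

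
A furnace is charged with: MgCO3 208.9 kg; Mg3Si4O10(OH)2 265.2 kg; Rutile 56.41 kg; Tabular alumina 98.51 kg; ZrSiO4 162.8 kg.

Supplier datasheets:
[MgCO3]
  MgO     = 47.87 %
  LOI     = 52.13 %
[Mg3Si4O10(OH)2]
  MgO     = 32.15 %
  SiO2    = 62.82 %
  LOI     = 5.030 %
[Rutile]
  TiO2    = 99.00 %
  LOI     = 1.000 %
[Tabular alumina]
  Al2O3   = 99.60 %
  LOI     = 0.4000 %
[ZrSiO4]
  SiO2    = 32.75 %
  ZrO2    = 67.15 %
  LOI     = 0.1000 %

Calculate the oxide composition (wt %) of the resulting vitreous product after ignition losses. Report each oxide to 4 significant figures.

Rounding to 4 significant digits governs each mid-chain value as displayed. The working math runs at full precision throughout — every reported result takes just one rounding; derived quantities are carried in full float precision (the yield, LOI, glass mass, the totals, five oxide percentages) using the weight values per 668.5 kg of glass as written in the question or the answer.
Oxide masses out of the charge:
  Al2O3: 98.51·0.9960 = 98.12 kg
  TiO2: 56.41·0.9900 = 55.85 kg
  MgO: 208.9·0.4787 + 265.2·0.3215 = 185.3 kg
  SiO2: 265.2·0.6282 + 162.8·0.3275 = 219.9 kg
  ZrO2: 162.8·0.6715 = 109.3 kg
LOI: 208.9·0.5213 + 265.2·0.05030 + 56.41·0.01000 + 98.51·0.004000 + 162.8·0.001000 = 123.4 kg
Glass mass = batch − LOI = 791.8 − 123.4 = 668.5 kg (consistent with Σ oxide mass)
wt %: oxide over glass, times 100

Glass mass = 668.5 kg (batch 791.8 − LOI 123.4).
Composition: Al2O3 14.68%, TiO2 8.354%, MgO 27.71%, SiO2 32.90%, ZrO2 16.35%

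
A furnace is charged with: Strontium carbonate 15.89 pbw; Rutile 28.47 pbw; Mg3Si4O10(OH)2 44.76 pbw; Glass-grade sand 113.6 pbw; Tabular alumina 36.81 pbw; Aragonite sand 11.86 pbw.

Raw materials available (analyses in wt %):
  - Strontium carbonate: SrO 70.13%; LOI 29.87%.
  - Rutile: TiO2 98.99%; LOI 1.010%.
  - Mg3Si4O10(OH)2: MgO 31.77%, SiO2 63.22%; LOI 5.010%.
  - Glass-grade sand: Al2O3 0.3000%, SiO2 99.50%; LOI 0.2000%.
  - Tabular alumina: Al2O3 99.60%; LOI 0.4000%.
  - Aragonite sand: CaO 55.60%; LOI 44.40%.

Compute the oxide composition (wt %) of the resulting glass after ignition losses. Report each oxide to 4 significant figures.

All arithmetic runs at full float precision in all steps; values along the way are shown, rounded to four significant digits, on the page — every reported result carries a single rounding; derived quantities (ignition loss, net glass mass, totals, the yield, the six compositions) are carried from the batch weights on 238.5 pbw of glass in full float precision, precisely as stated by either problem or answer.
Oxide masses out of the charge:
  Al2O3: 113.6·0.003000 + 36.81·0.9960 = 37.00 pbw
  MgO: 44.76·0.3177 = 14.22 pbw
  CaO: 11.86·0.5560 = 6.594 pbw
  TiO2: 28.47·0.9899 = 28.18 pbw
  SiO2: 44.76·0.6322 + 113.6·0.9950 = 141.3 pbw
  SrO: 15.89·0.7013 = 11.14 pbw
LOI: 15.89·0.2987 + 28.47·0.01010 + 44.76·0.05010 + 113.6·0.002000 + 36.81·0.004000 + 11.86·0.4440 = 12.92 pbw
batch − LOI leaves glass = 251.4 − 12.92 = 238.5 pbw (= the summed oxide contributions)
each wt % is 100 × oxide ÷ glass

Glass mass = 238.5 pbw (batch 251.4 − LOI 12.92).
Composition: Al2O3 15.52%, MgO 5.963%, CaO 2.765%, TiO2 11.82%, SiO2 59.26%, SrO 4.673%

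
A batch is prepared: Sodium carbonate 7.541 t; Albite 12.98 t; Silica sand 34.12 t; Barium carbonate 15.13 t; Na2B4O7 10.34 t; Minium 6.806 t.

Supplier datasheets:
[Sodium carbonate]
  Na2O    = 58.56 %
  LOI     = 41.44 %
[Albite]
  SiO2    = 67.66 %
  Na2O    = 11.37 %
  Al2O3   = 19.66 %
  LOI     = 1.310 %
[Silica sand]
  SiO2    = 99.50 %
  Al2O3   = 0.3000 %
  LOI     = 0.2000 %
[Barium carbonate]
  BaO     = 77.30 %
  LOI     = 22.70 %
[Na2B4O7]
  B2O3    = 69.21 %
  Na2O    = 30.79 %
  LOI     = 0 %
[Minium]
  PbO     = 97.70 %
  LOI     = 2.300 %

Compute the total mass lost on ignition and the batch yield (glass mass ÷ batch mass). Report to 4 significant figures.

LOI loss = 6.954 t; glass = 79.96 t; yield = 92.00%

Rounding to 4 significant digits governs every intermediate as displayed; the whole derivation keeps exact precision through every step; each reported result receives exactly one rounding — all derived quantities are recomputed starting from the weights for 79.96 t of glass at full precision (six oxide percentages, the yield, the totals, glass mass, LOI), exactly as printed in the problem or the answer.
Ignition loss by material:
  Sodium carbonate: 7.541 × 0.4144 = 3.125 t
  Albite: 12.98 × 0.01310 = 0.1700 t
  Silica sand: 34.12 × 0.002000 = 0.06824 t
  Barium carbonate: 15.13 × 0.2270 = 3.435 t
  Na2B4O7: 10.34 × 0 = 0 t
  Minium: 6.806 × 0.02300 = 0.1565 t
Total LOI = 6.954 t
Glass = batch − LOI = 86.92 − 6.954 = 79.96 t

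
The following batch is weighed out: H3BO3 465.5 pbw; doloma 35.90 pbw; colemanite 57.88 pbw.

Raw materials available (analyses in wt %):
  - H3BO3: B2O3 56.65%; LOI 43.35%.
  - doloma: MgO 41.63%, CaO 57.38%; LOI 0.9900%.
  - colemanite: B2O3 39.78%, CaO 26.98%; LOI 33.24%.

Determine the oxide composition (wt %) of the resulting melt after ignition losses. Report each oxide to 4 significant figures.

The working math maintains full precision at all times. Working values are displayed, rounded to four significant digits, as written — each reported value takes just one rounding. Derived quantities, which include three oxide percentages, ignition loss, the totals, glass mass, the yield, are rebuilt at full precision, precisely as stated by the problem or answer text, from the weighed amounts on 337.9 pbw of glass.
Oxide masses out of the charge:
  B2O3: 465.5·0.5665 + 57.88·0.3978 = 286.7 pbw
  MgO: 35.90·0.4163 = 14.95 pbw
  CaO: 35.90·0.5738 + 57.88·0.2698 = 36.22 pbw
LOI: 465.5·0.4335 + 35.90·0.009900 + 57.88·0.3324 = 221.4 pbw
Glass mass = batch − LOI = 559.3 − 221.4 = 337.9 pbw (= the summed oxide contributions)
wt % = oxide mass / glass mass × 100

Glass mass = 337.9 pbw (batch 559.3 − LOI 221.4).
Composition: B2O3 84.86%, MgO 4.423%, CaO 10.72%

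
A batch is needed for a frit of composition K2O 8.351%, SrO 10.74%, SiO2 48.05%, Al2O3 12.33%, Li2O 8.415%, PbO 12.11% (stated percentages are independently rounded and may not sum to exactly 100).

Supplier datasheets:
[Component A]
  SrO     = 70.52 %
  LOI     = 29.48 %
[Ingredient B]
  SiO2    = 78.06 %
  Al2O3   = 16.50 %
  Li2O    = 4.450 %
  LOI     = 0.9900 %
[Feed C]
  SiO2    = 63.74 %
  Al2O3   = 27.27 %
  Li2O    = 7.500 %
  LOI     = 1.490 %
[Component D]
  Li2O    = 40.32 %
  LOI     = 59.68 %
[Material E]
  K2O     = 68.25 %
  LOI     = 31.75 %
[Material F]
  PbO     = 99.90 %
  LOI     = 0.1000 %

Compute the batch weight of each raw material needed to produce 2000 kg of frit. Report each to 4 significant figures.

Batch per 2000 kg frit:
  Component A: 304.6 kg
  Ingredient B: 973.8 kg
  Feed C: 315.1 kg
  Component D: 251.3 kg
  Material E: 244.7 kg
  Material F: 242.4 kg
Total batch = 2332 kg; LOI loss = 332.0 kg; yield = 85.76%

Mid-chain values are shown (rounded to four significant figures) in the working; all arithmetic maintains full float precision through the solve — every reported value takes a single rounding; derived quantities (six oxide percentages, glass mass, ignition loss, the totals, the yield) are recomputed at full float precision from the batch weights at 2000 kg of glass as quoted within problem or answer.
Oxide mass targets, per 2000 kg frit:
  K2O: 8.351% × 2000 = 167.0 kg
  SrO: 10.74% × 2000 = 214.8 kg
  SiO2: 48.05% × 2000 = 961.0 kg
  Al2O3: 12.33% × 2000 = 246.6 kg
  Li2O: 8.415% × 2000 = 168.3 kg
  PbO: 12.11% × 2000 = 242.2 kg
Per-oxide balance check working from each reported weight, under the basis named above (every target is met by its sum net of answer rounding effects):
  K2O: 244.7·0.6825 = 167.0 kg (target 167.0 kg)
  SrO: 304.6·0.7052 = 214.8 kg (target 214.8 kg)
  SiO2: 973.8·0.7806 + 315.1·0.6374 = 961.0 kg (target 961.0 kg)
  Al2O3: 973.8·0.1650 + 315.1·0.2727 = 246.6 kg (target 246.6 kg)
  Li2O: 973.8·0.04450 + 315.1·0.07500 + 251.3·0.4032 = 168.3 kg (target 168.3 kg)
  PbO: 242.4·0.9990 = 242.2 kg (target 242.2 kg)
The glass-mass cross-check: total batch − LOI = 2000 kg (the targets, summed, come to 2000 kg; the stated basis being 2000 kg — differing by rounding only).
Adding the batch up: Σ batch = 2332 kg; the LOI term Σ batch·LOI equals 332.0 kg; yield = glass ÷ total batch = 85.76%.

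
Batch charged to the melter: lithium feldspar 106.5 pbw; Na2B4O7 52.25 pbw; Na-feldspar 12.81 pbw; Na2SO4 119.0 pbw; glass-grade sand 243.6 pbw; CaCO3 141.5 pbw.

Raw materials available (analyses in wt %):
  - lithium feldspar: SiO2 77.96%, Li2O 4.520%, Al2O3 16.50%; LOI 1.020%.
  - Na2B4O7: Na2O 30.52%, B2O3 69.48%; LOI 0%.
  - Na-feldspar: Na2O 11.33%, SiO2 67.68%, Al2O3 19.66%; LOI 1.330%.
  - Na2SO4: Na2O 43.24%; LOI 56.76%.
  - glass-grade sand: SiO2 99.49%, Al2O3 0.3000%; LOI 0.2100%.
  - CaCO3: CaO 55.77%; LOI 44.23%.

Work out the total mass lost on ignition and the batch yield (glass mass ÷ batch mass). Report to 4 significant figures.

LOI loss = 131.9 pbw; glass = 543.8 pbw; yield = 80.48%

Intermediates are shown with 4-significant-digit rounding on the page — each numeric step carries full float precision through every step; exactly one rounding is applied to each reported result; all derived quantities (net glass mass, totals, LOI, yield, the six compositions) are computed in exact precision starting from the weights for 543.8 pbw of glass exactly as shown in the problem or the answer.
Ignition loss by material:
  lithium feldspar: 106.5 × 0.01020 = 1.086 pbw
  Na2B4O7: 52.25 × 0 = 0 pbw
  Na-feldspar: 12.81 × 0.01330 = 0.1704 pbw
  Na2SO4: 119.0 × 0.5676 = 67.54 pbw
  glass-grade sand: 243.6 × 0.002100 = 0.5116 pbw
  CaCO3: 141.5 × 0.4423 = 62.59 pbw
Total LOI = 131.9 pbw
Glass = batch − LOI = 675.7 − 131.9 = 543.8 pbw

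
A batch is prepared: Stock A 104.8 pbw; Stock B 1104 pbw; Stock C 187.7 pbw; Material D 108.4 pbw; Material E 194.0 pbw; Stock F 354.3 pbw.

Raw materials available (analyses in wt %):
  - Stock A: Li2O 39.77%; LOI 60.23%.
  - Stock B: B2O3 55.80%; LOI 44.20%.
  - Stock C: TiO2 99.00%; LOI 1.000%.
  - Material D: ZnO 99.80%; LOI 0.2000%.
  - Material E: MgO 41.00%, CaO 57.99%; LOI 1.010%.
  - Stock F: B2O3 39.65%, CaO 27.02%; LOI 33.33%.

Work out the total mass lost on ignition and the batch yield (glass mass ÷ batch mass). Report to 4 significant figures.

LOI loss = 673.2 pbw; glass = 1380 pbw; yield = 67.21%

All arithmetic holds exact precision at every stage — working values are printed rounded off to 4 significant figures in the printout. Every reported figure is rounded only once — the derived quantities are carried starting from the weights per 1380 pbw of glass at full precision (the yield, ignition loss, the six compositions, the totals, net glass mass), as quoted within either problem or answer.
Ignition loss by material:
  Stock A: 104.8 × 0.6023 = 63.12 pbw
  Stock B: 1104 × 0.4420 = 488.0 pbw
  Stock C: 187.7 × 0.01000 = 1.877 pbw
  Material D: 108.4 × 0.002000 = 0.2168 pbw
  Material E: 194.0 × 0.01010 = 1.959 pbw
  Stock F: 354.3 × 0.3333 = 118.1 pbw
Total LOI = 673.2 pbw
Glass = batch − LOI = 2053 − 673.2 = 1380 pbw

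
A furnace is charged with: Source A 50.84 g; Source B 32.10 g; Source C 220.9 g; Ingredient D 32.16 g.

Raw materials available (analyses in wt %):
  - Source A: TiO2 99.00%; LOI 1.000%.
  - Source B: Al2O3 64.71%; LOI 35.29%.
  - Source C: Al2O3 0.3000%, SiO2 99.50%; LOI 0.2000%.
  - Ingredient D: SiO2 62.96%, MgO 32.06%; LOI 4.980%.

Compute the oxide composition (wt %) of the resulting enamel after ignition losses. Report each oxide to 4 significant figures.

Glass mass = 322.1 g (batch 336.0 − LOI 13.88).
Composition: TiO2 15.63%, Al2O3 6.654%, SiO2 74.52%, MgO 3.201%

Every computation keeps full precision throughout — mid-chain values are displayed (rounded to 4 significant digits) on the page. Every reported figure is rounded exactly once; the derived quantities (the yield, glass mass, four oxide percentages, the totals, ignition loss) are carried in exact precision from the batch weights at 322.1 g of glass precisely as stated by the problem or the answer.
Delivered oxide masses:
  TiO2: 50.84·0.9900 = 50.33 g
  Al2O3: 32.10·0.6471 + 220.9·0.003000 = 21.43 g
  SiO2: 220.9·0.9950 + 32.16·0.6296 = 240.0 g
  MgO: 32.16·0.3206 = 10.31 g
LOI: 50.84·0.01000 + 32.10·0.3529 + 220.9·0.002000 + 32.16·0.04980 = 13.88 g
Resulting glass, batch − LOI: 336.0 − 13.88 = 322.1 g (consistent with Σ oxide mass)
oxide / glass × 100 gives the wt %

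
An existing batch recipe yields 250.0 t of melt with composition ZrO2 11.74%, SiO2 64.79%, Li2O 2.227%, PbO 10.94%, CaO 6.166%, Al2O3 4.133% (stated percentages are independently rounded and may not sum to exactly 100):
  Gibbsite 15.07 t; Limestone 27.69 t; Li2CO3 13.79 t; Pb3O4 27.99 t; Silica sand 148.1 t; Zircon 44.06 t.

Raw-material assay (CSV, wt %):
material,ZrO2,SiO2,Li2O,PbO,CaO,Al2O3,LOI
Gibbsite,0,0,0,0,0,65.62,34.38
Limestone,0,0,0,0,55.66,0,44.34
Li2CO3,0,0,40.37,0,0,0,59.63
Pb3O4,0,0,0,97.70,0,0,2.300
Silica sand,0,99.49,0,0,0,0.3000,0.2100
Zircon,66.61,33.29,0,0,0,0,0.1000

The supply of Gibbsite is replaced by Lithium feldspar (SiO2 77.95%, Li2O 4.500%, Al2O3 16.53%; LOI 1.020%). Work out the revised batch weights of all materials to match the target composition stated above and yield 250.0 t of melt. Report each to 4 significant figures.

Rounding to 4 significant digits extends to each working value as shown. All arithmetic runs at full precision at all times — each reported value takes exactly one rounding; the derived quantities are carried using the weight values per 250.0 t of glass at full precision (ignition loss, yield, six oxide percentages, net glass mass, totals) as quoted within question or answer.
Per-oxide target masses for 250.0 t melt:
  ZrO2: 11.74% × 250.0 = 29.35 t
  SiO2: 64.79% × 250.0 = 162.0 t
  Li2O: 2.227% × 250.0 = 5.568 t
  PbO: 10.94% × 250.0 = 27.35 t
  CaO: 6.166% × 250.0 = 15.42 t
  Al2O3: 4.133% × 250.0 = 10.33 t
Balance tally, oxide-wise, with the batch weights as given, for the quoted basis mass (delivered sums recover each target given rounding of the digits):
  ZrO2: 44.06·0.6661 = 29.35 t (target 29.35 t)
  SiO2: 60.68·0.7795 + 100.5·0.9949 + 44.06·0.3329 = 162.0 t (target 162.0 t)
  Li2O: 60.68·0.04500 + 7.027·0.4037 = 5.567 t (target 5.568 t)
  PbO: 27.99·0.9770 = 27.35 t (target 27.35 t)
  CaO: 27.69·0.5566 = 15.41 t (target 15.42 t)
  Al2O3: 60.68·0.1653 + 100.5·0.003000 = 10.33 t (target 10.33 t)
Glass-mass closure: total charge less LOI = 250.0 t (the Σ of target masses is 250.0 t; with the basis standing at 250.0 t — deltas are rounding alone).
Batch grand total — Σ batch = 267.9 t; the LOI term Σ batch·LOI equals 17.99 t; glass ÷ batch gives a yield of 93.29%.

Revised batch per 250.0 t melt:
  Lithium feldspar: 60.68 t
  Limestone: 27.69 t
  Li2CO3: 7.027 t
  Pb3O4: 27.99 t
  Silica sand: 100.5 t
  Zircon: 44.06 t
Total batch = 267.9 t; LOI loss = 17.99 t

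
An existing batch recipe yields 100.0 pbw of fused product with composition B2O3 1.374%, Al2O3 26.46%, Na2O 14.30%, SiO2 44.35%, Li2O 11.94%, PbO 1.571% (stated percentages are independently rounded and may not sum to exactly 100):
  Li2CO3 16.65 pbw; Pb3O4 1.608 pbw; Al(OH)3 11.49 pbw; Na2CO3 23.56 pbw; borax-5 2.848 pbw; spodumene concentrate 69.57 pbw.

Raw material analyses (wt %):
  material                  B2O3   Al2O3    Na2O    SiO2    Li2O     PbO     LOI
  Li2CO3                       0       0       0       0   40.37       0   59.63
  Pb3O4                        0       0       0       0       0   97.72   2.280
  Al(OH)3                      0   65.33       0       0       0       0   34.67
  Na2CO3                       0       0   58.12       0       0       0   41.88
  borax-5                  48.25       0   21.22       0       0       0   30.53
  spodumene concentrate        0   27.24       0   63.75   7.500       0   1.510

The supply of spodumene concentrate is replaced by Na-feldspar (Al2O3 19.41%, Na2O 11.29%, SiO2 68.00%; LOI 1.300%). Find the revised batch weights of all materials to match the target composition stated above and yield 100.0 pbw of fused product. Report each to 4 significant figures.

Revised batch per 100.0 pbw fused product:
  Li2CO3: 29.58 pbw
  Pb3O4: 1.608 pbw
  Al(OH)3: 21.12 pbw
  Na2CO3: 10.90 pbw
  borax-5: 2.848 pbw
  Na-feldspar: 65.22 pbw
Total batch = 131.3 pbw; LOI loss = 31.28 pbw

Every computation carries full precision end to end; in-progress results are printed rounded off to 4 significant digits as written. Exactly one rounding is applied to every reported figure; the derived quantities are recomputed using the weight values for 100.0 pbw of glass at full precision (the yield, totals, the six compositions, ignition loss, net glass mass), precisely as stated by either problem or answer.
The oxide mass targets at 100.0 pbw fused product:
  B2O3: 1.374% × 100.0 = 1.374 pbw
  Al2O3: 26.46% × 100.0 = 26.46 pbw
  Na2O: 14.30% × 100.0 = 14.30 pbw
  SiO2: 44.35% × 100.0 = 44.35 pbw
  Li2O: 11.94% × 100.0 = 11.94 pbw
  PbO: 1.571% × 100.0 = 1.571 pbw
A balance pass over the oxides, applying the batch weights above, relative to the basis at hand (sums match the target masses given rounding of the digits):
  B2O3: 2.848·0.4825 = 1.374 pbw (target 1.374 pbw)
  Al2O3: 21.12·0.6533 + 65.22·0.1941 = 26.46 pbw (target 26.46 pbw)
  Na2O: 10.90·0.5812 + 2.848·0.2122 + 65.22·0.1129 = 14.30 pbw (target 14.30 pbw)
  SiO2: 65.22·0.6800 = 44.35 pbw (target 44.35 pbw)
  Li2O: 29.58·0.4037 = 11.94 pbw (target 11.94 pbw)
  PbO: 1.608·0.9772 = 1.571 pbw (target 1.571 pbw)
Auditing the glass mass value: total charge less LOI = 100.0 pbw (oxide target masses add up to 100.0 pbw; versus the stated basis of 100.0 pbw — gaps are rounding artifacts).
Batch grand total — Σ batch = 131.3 pbw; ignition loss, Σ(batch × LOI) = 31.28 pbw; yield, glass over the total, = 76.17%.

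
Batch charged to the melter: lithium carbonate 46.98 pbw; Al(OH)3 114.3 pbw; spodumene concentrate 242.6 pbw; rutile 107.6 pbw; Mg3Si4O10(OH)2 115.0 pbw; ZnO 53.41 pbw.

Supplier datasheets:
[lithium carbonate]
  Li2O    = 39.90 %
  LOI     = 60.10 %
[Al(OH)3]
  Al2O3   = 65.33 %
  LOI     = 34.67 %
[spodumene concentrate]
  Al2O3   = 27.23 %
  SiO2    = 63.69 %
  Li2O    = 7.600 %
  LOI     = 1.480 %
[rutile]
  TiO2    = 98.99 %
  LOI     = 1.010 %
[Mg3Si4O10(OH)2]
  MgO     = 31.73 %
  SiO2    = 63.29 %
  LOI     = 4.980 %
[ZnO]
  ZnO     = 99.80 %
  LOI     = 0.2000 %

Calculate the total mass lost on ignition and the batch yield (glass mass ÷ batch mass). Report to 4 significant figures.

Intermediates are displayed, rounded to four significant figures, in the printout — every computation runs at full float precision in all steps; every reported figure is rounded exactly once. The derived quantities are re-derived from the weighed amounts at 601.5 pbw of glass at exact precision (net glass mass, LOI, totals, the yield, six oxide percentages) as set out in problem or answer.
Loss on ignition, line by line:
  lithium carbonate: 46.98 × 0.6010 = 28.23 pbw
  Al(OH)3: 114.3 × 0.3467 = 39.63 pbw
  spodumene concentrate: 242.6 × 0.01480 = 3.590 pbw
  rutile: 107.6 × 0.01010 = 1.087 pbw
  Mg3Si4O10(OH)2: 115.0 × 0.04980 = 5.727 pbw
  ZnO: 53.41 × 0.002000 = 0.1068 pbw
Total LOI = 78.37 pbw
Glass = batch − LOI = 679.9 − 78.37 = 601.5 pbw

LOI loss = 78.37 pbw; glass = 601.5 pbw; yield = 88.47%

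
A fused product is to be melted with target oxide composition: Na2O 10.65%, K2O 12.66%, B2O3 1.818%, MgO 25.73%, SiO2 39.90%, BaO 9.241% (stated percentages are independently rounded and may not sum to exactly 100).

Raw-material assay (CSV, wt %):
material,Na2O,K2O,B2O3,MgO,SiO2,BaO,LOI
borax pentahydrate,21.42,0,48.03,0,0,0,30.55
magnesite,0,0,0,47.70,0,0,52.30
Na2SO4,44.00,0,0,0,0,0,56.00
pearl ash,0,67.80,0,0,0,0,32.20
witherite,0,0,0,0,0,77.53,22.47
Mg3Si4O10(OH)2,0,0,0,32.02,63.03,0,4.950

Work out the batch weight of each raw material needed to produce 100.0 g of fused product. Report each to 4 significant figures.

The intermediate values are printed with 4-significant-digit rounding on the page. All arithmetic runs at exact precision in all steps; each reported number is rounded a single time; all derived quantities are recomputed in full precision (LOI, the yield, net glass mass, the totals, the six compositions) using the weight values for 100.0 g of glass, as given in the problem or answer text.
Oxide mass targets, per 100.0 g fused product:
  Na2O: 10.65% × 100.0 = 10.65 g
  K2O: 12.66% × 100.0 = 12.66 g
  B2O3: 1.818% × 100.0 = 1.818 g
  MgO: 25.73% × 100.0 = 25.73 g
  SiO2: 39.90% × 100.0 = 39.90 g
  BaO: 9.241% × 100.0 = 9.241 g
Balance tally, oxide-wise, from the weights as reported, for the quoted basis mass (delivered sums recover each target given rounding of the digits):
  Na2O: 3.785·0.2142 + 22.36·0.4400 = 10.65 g (target 10.65 g)
  K2O: 18.67·0.6780 = 12.66 g (target 12.66 g)
  B2O3: 3.785·0.4803 = 1.818 g (target 1.818 g)
  MgO: 11.45·0.4770 + 63.30·0.3202 = 25.73 g (target 25.73 g)
  SiO2: 63.30·0.6303 = 39.90 g (target 39.90 g)
  BaO: 11.92·0.7753 = 9.242 g (target 9.241 g)
Glass-mass closure: whole batch net of LOI = 100.0 g (summing oxide targets gives 100.0 g; with the basis standing at 100.0 g — any gap is answer rounding).
Adding the batch up: Σ batch = 131.5 g; LOI removed, Σ of batch·LOI: 31.49 g; yield = glass ÷ total batch = 76.05%.

Batch per 100.0 g fused product:
  borax pentahydrate: 3.785 g
  magnesite: 11.45 g
  Na2SO4: 22.36 g
  pearl ash: 18.67 g
  witherite: 11.92 g
  Mg3Si4O10(OH)2: 63.30 g
Total batch = 131.5 g; LOI loss = 31.49 g; yield = 76.05%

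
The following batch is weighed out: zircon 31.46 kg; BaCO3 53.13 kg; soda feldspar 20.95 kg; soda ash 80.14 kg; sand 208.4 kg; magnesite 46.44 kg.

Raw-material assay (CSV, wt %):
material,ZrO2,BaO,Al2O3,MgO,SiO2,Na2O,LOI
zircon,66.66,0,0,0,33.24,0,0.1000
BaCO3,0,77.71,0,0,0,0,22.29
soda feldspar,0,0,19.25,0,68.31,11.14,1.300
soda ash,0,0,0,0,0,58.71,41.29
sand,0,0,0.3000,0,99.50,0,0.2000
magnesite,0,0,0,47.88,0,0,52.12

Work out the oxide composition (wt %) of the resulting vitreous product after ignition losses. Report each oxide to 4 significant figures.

The whole derivation maintains exact precision from start to finish. Mid-chain values appear rounded off to 4 significant figures in the working. Every reported figure takes exactly one rounding. All derived quantities are rebuilt from the weighed amounts for 370.7 kg of glass in full precision (ignition loss, the six compositions, the totals, the yield, net glass mass) as they appear in question or answer.
Per-oxide mass from batch:
  ZrO2: 31.46·0.6666 = 20.97 kg
  BaO: 53.13·0.7771 = 41.29 kg
  Al2O3: 20.95·0.1925 + 208.4·0.003000 = 4.658 kg
  MgO: 46.44·0.4788 = 22.24 kg
  SiO2: 31.46·0.3324 + 20.95·0.6831 + 208.4·0.9950 = 232.1 kg
  Na2O: 20.95·0.1114 + 80.14·0.5871 = 49.38 kg
LOI: 31.46·0.001000 + 53.13·0.2229 + 20.95·0.01300 + 80.14·0.4129 + 208.4·0.002000 + 46.44·0.5212 = 69.86 kg
Glass = total batch minus LOI = 440.5 − 69.86 = 370.7 kg (matching Σ of the oxides)
oxide / glass × 100 gives the wt %

Glass mass = 370.7 kg (batch 440.5 − LOI 69.86).
Composition: ZrO2 5.658%, BaO 11.14%, Al2O3 1.257%, MgO 5.999%, SiO2 62.62%, Na2O 13.32%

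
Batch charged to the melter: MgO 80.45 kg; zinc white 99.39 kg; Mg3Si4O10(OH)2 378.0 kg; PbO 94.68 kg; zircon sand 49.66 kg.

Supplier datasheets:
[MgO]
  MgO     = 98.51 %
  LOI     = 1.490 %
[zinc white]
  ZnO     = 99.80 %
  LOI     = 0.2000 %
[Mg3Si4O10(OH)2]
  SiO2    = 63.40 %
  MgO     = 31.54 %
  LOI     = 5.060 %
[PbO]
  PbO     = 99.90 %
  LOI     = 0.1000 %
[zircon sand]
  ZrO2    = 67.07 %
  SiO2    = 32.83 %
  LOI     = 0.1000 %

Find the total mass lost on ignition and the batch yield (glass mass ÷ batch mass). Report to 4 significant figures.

LOI loss = 20.67 kg; glass = 681.5 kg; yield = 97.06%

Mid-chain values are shown (rounded to 4 significant digits) within the worked lines; the working math keeps full precision in all steps — every reported result includes exactly one rounding; all derived quantities (yield, ignition loss, the five compositions, glass mass, the totals) are carried from the batch weights on 681.5 kg of glass at exact precision as set out in the problem or answer text.
Loss on ignition, line by line:
  MgO: 80.45 × 0.01490 = 1.199 kg
  zinc white: 99.39 × 0.002000 = 0.1988 kg
  Mg3Si4O10(OH)2: 378.0 × 0.05060 = 19.13 kg
  PbO: 94.68 × 0.001000 = 0.09468 kg
  zircon sand: 49.66 × 0.001000 = 0.04966 kg
Total LOI = 20.67 kg
Glass = batch − LOI = 702.2 − 20.67 = 681.5 kg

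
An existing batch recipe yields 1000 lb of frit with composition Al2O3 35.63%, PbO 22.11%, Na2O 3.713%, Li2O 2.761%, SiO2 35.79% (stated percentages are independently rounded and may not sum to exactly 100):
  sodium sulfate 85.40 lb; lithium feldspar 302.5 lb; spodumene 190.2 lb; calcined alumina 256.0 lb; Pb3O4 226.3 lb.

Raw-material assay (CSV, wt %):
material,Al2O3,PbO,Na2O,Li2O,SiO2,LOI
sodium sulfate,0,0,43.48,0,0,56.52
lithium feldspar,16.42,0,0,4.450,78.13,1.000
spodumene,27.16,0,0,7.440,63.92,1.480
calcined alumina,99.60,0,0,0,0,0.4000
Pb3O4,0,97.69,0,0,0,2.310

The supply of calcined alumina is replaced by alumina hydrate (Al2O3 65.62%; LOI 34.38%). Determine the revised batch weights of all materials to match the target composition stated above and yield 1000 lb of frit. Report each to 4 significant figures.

Revised batch per 1000 lb frit:
  sodium sulfate: 85.40 lb
  lithium feldspar: 302.5 lb
  spodumene: 190.2 lb
  alumina hydrate: 388.6 lb
  Pb3O4: 226.3 lb
Total batch = 1193 lb; LOI loss = 192.9 lb

All arithmetic carries full float precision from start to finish. Intermediates are printed, with 4-significant-figure rounding, at each printed step; every reported result undergoes a single rounding; derived quantities, which include five oxide percentages, ignition loss, yield, totals, net glass mass, are carried in exact precision, exactly as printed in question or answer, using the weight values on 1000 lb of glass.
The oxide mass targets at 1000 lb frit:
  Al2O3: 35.63% × 1000 = 356.3 lb
  PbO: 22.11% × 1000 = 221.1 lb
  Na2O: 3.713% × 1000 = 37.13 lb
  Li2O: 2.761% × 1000 = 27.61 lb
  SiO2: 35.79% × 1000 = 357.9 lb
Sums-versus-targets review from the weights as reported, relative to the basis at hand (oxide sums agree with the targets given rounding of the digits):
  Al2O3: 302.5·0.1642 + 190.2·0.2716 + 388.6·0.6562 = 356.3 lb (target 356.3 lb)
  PbO: 226.3·0.9769 = 221.1 lb (target 221.1 lb)
  Na2O: 85.40·0.4348 = 37.13 lb (target 37.13 lb)
  Li2O: 302.5·0.04450 + 190.2·0.07440 = 27.61 lb (target 27.61 lb)
  SiO2: 302.5·0.7813 + 190.2·0.6392 = 357.9 lb (target 357.9 lb)
Auditing the glass mass value: total batch − LOI = 1000 lb (the Σ of target masses is 1000 lb; the stated basis being 1000 lb — deltas are rounding alone).
Adding the batch up: Σ batch = 1193 lb; Σ batch·LOI gives LOI loss = 192.9 lb; as yield: glass ÷ batch → 83.83%.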